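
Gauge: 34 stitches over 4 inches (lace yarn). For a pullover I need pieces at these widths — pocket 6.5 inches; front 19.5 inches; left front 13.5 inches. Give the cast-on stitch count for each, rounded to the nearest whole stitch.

Rate = 34/4 = 8.5 sts per in.
pocket: 6.5 × 8.5 = 55.25 → 55.
front: 19.5 × 8.5 = 165.75 → 166.
left front: 13.5 × 8.5 = 114.75 → 115.

pocket 55; front 166; left front 115.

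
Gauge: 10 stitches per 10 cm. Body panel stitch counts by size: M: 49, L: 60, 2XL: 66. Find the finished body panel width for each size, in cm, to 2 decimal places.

M 49.00 cm; L 60.00 cm; 2XL 66.00 cm.

10/10 = 1 sts per cm.
M: 49 / 1 = 49.000 → 49.00 cm.
L: 60 / 1 = 60.000 → 60.00 cm.
2XL: 66 / 1 = 66.000 → 66.00 cm.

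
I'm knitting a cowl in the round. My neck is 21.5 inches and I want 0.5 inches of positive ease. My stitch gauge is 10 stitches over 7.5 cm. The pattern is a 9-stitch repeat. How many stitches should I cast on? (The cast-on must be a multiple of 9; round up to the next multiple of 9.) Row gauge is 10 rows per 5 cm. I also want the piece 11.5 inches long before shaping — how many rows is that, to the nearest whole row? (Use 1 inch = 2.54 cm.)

Finished = 21.5 + 0.5 = 22 inches.
22 inches × 2.54 = 55.88 cm.
10/7.5 = 1.333 sts per cm; 55.88 × 1.333 = 74.51 sts.
Next multiple of 9 → 81.
11.5 inches = 29.21 cm; × 2 = 58.42 → 58 rows.

Cast on 81 stitches; work 58 rows.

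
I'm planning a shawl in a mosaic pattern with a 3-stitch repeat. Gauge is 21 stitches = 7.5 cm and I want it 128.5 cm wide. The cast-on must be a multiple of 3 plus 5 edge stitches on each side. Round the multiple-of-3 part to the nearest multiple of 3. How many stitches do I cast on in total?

21 / 7.5 = 2.8 sts per cm.
128.5 × 2.8 = 359.80 sts.
Less 10 edge sts → 349.80 for the repeat.
Nearest multiple of 3: 351.
Add back 10 edge sts → 361.

CO 361 sts.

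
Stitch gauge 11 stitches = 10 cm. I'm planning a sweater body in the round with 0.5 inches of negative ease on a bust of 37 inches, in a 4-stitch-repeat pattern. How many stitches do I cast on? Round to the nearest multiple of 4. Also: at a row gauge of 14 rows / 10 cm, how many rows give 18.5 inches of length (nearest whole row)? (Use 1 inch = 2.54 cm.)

Cast on 100 stitches; work 66 rows.

Finished = 37 − 0.5 = 36.5 inches.
36.5 inches × 2.54 = 92.71 cm.
11/10 = 1.1 sts per cm; 92.71 × 1.1 = 101.98 sts.
Nearest multiple of 4 → 100.
18.5 inches = 46.99 cm; × 1.4 = 65.79 → 66 rows.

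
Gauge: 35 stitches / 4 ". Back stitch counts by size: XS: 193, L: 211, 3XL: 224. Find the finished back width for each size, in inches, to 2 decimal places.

XS 22.06 inches; L 24.11 inches; 3XL 25.60 inches.

35/4 = 8.75 sts per in.
XS: 193 / 8.75 = 22.057 → 22.06 in.
L: 211 / 8.75 = 24.114 → 24.11 in.
3XL: 224 / 8.75 = 25.600 → 25.60 in.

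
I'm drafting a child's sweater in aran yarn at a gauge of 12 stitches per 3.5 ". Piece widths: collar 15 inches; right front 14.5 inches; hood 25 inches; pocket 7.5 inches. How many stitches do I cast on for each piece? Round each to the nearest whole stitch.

collar 51; right front 50; hood 86; pocket 26.

Rate = 12/3.5 = 3.429 sts per in.
collar: 15 × 3.429 = 51.43 → 51.
right front: 14.5 × 3.429 = 49.71 → 50.
hood: 25 × 3.429 = 85.71 → 86.
pocket: 7.5 × 3.429 = 25.71 → 26.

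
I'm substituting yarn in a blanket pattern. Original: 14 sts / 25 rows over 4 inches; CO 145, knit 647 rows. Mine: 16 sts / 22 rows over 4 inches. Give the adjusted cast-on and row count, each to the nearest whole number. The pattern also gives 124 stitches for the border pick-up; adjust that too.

Stitches: 145 × 16/14 = 165.71 → 166.
Rows: 647 × 22/25 = 569.36 → 569.
border pick-up: 124 × 16/14 = 141.71 → 142.

Cast on 166 stitches; work 569 rows; border pick-up 142 stitches.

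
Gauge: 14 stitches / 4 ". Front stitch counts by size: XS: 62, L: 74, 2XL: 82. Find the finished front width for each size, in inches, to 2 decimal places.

14/4 = 3.5 sts per in.
XS: 62 / 3.5 = 17.714 → 17.71 in.
L: 74 / 3.5 = 21.143 → 21.14 in.
2XL: 82 / 3.5 = 23.429 → 23.43 in.

XS 17.71 inches; L 21.14 inches; 2XL 23.43 inches.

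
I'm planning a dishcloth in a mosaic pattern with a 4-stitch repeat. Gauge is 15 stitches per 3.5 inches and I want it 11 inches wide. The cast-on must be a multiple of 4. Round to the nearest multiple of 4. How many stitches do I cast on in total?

Cast on 48 stitches.

15 / 3.5 = 4.286 sts per inch.
11 × 4.286 = 47.14 sts.
Nearest multiple of 4: 48.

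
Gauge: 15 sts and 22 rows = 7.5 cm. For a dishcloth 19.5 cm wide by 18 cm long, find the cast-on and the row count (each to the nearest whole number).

Cast on 39 stitches and work 53 rows.

Stitch gauge = 15/7.5 = 2 sts/cm; 19.5 × 2 = 39.00 → 39 sts.
Row gauge = 22/7.5 = 2.933 rows/cm; 18 × 2.933 = 52.80 → 53 rows.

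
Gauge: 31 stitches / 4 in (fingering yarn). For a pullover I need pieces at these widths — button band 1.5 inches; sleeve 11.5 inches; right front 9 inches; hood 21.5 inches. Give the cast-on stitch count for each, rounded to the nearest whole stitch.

button band 12; sleeve 89; right front 70; hood 167.

Rate = 31/4 = 7.75 sts per in.
button band: 1.5 × 7.75 = 11.62 → 12.
sleeve: 11.5 × 7.75 = 89.12 → 89.
right front: 9 × 7.75 = 69.75 → 70.
hood: 21.5 × 7.75 = 166.62 → 167.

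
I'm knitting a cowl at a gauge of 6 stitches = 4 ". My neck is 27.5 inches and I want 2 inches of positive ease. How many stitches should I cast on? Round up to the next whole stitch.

Finished = 27.5 + 2 = 29.5 in.
6 / 4 = 1.5 sts per inch.
29.50 × 1.5 = 44.25 sts.
→ 45 sts.

45 stitches.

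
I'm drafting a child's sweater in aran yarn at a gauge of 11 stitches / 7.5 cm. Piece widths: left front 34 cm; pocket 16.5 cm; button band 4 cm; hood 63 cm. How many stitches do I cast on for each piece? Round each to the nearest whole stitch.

Rate = 11/7.5 = 1.467 sts per cm.
left front: 34 × 1.467 = 49.87 → 50.
pocket: 16.5 × 1.467 = 24.20 → 24.
button band: 4 × 1.467 = 5.87 → 6.
hood: 63 × 1.467 = 92.40 → 92.

left front 50; pocket 24; button band 6; hood 92.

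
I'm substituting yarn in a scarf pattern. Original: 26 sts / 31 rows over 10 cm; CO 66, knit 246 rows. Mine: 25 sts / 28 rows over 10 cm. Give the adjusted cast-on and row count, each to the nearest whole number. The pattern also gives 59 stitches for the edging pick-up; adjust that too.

Cast on 63 stitches; work 222 rows; edging pick-up 57 stitches.

Stitches: 66 × 25/26 = 63.46 → 63.
Rows: 246 × 28/31 = 222.19 → 222.
edging pick-up: 59 × 25/26 = 56.73 → 57.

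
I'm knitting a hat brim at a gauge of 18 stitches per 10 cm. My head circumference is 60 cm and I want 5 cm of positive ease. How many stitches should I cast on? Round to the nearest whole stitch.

Finished = 60 + 5 = 65 cm.
18 / 10 = 1.8 sts per cm.
65.00 × 1.8 = 117.00 sts.

Cast on 117 stitches.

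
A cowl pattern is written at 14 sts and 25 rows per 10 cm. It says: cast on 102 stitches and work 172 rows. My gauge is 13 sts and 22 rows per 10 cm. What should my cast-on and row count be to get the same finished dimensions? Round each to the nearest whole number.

Cast on 95 stitches; work 151 rows.

Stitches: 102 × 13/14 = 94.71 → 95.
Rows: 172 × 22/25 = 151.36 → 151.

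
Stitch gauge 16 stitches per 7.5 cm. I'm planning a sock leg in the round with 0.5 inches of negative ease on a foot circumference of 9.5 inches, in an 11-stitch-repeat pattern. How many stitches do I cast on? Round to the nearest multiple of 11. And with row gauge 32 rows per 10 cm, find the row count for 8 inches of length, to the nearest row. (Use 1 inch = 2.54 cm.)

Cast on 44 stitches; work 65 rows.

Finished = 9.5 − 0.5 = 9 inches.
9 inches × 2.54 = 22.86 cm.
16/7.5 = 2.133 sts per cm; 22.86 × 2.133 = 48.77 sts.
Nearest multiple of 11 → 44.
8 inches = 20.32 cm; × 3.2 = 65.02 → 65 rows.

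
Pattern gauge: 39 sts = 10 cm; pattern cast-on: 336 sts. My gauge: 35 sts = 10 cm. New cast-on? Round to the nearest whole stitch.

302 stitches.

Scale factor = 35 / 39 = 0.897.
336 × 35 / 39 = 301.54 sts.
→ 302 sts.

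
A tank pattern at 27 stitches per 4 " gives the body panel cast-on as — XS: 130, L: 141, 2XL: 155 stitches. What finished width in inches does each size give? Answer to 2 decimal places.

27/4 = 6.75 sts per in.
XS: 130 / 6.75 = 19.259 → 19.26 in.
L: 141 / 6.75 = 20.889 → 20.89 in.
2XL: 155 / 6.75 = 22.963 → 22.96 in.

XS 19.26 inches; L 20.89 inches; 2XL 22.96 inches.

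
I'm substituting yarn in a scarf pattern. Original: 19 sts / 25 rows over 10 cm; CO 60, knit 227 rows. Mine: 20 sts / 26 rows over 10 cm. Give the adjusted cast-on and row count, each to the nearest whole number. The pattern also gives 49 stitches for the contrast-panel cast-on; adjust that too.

Cast on 63 stitches; work 236 rows; contrast-panel cast-on 52 stitches.

Stitches: 60 × 20/19 = 63.16 → 63.
Rows: 227 × 26/25 = 236.08 → 236.
contrast-panel cast-on: 49 × 20/19 = 51.58 → 52.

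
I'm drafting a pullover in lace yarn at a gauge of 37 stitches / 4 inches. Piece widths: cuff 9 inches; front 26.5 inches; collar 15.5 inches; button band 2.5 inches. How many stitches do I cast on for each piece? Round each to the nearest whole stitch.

Rate = 37/4 = 9.25 sts per in.
cuff: 9 × 9.25 = 83.25 → 83.
front: 26.5 × 9.25 = 245.12 → 245.
collar: 15.5 × 9.25 = 143.38 → 143.
button band: 2.5 × 9.25 = 23.12 → 23.

cuff 83; front 245; collar 143; button band 23.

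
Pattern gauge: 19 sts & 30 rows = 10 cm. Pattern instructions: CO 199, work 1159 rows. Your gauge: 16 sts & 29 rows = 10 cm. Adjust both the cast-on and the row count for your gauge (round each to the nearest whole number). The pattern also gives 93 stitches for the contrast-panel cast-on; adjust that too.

Cast on 168 stitches; work 1120 rows; contrast-panel cast-on 78 stitches.

Stitches: 199 × 16/19 = 167.58 → 168.
Rows: 1159 × 29/30 = 1120.37 → 1120.
contrast-panel cast-on: 93 × 16/19 = 78.32 → 78.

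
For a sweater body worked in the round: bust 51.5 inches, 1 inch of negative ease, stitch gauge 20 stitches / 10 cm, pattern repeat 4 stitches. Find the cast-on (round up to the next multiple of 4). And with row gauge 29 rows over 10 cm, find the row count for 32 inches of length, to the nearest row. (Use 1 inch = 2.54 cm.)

Finished = 51.5 − 1 = 50.5 inches.
50.5 inches × 2.54 = 128.27 cm.
20/10 = 2 sts per cm; 128.27 × 2 = 256.54 sts.
Next multiple of 4 → 260.
32 inches = 81.28 cm; × 2.9 = 235.71 → 236 rows.

Cast on 260 stitches; work 236 rows.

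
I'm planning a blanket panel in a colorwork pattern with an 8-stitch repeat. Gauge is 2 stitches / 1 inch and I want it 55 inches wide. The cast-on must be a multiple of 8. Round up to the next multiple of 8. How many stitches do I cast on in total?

2 / 1 = 2 sts per inch.
55 × 2 = 110.00 sts.
Next multiple of 8: 112.

Cast on 112 stitches.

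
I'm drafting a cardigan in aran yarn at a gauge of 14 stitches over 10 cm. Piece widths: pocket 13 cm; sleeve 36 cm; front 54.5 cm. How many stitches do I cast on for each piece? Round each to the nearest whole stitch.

Rate = 14/10 = 1.4 sts per cm.
pocket: 13 × 1.4 = 18.20 → 18.
sleeve: 36 × 1.4 = 50.40 → 50.
front: 54.5 × 1.4 = 76.30 → 76.

pocket 18; sleeve 50; front 76.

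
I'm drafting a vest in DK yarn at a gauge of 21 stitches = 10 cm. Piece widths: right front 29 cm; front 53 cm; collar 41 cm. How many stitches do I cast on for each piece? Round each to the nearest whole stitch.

right front 61; front 111; collar 86.

Rate = 21/10 = 2.1 sts per cm.
right front: 29 × 2.1 = 60.90 → 61.
front: 53 × 2.1 = 111.30 → 111.
collar: 41 × 2.1 = 86.10 → 86.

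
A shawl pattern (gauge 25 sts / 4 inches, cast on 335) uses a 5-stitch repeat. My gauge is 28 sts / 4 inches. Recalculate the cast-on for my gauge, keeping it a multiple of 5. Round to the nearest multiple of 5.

335 × 28 / 25 = 375.20.
Nearest multiple of 5: 375.

375 stitches.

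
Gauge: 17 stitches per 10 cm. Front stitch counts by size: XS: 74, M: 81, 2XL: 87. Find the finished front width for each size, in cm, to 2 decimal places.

XS 43.53 cm; M 47.65 cm; 2XL 51.18 cm.

17/10 = 1.7 sts per cm.
XS: 74 / 1.7 = 43.529 → 43.53 cm.
M: 81 / 1.7 = 47.647 → 47.65 cm.
2XL: 87 / 1.7 = 51.176 → 51.18 cm.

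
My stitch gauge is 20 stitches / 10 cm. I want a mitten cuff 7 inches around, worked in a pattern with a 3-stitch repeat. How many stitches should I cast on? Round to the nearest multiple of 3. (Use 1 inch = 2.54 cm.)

7 in = 7 × 2.54 = 17.78 cm.
20 / 10 = 2 sts/cm.
17.78 × 2 = 35.56 sts.
→ 36.

36 stitches.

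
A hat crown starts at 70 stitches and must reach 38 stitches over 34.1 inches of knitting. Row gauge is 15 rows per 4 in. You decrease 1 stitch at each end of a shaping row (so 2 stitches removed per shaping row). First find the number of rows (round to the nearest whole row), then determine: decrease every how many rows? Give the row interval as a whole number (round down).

Rows = 34.1 × 3.75 = 127.9 → 128 rows.
Stitches to remove: 32 → 16 shaping rows (at 2 st each).
128 / 16 = 8.00 → every 8 rows.

Decrease every 8th row.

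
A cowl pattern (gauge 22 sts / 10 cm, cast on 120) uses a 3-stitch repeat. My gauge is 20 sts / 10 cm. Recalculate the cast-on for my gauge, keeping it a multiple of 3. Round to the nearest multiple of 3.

108 stitches.

120 × 20 / 22 = 109.09.
Nearest multiple of 3: 108.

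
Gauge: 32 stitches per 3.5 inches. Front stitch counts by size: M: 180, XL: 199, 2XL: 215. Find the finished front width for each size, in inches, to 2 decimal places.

M 19.69 inches; XL 21.77 inches; 2XL 23.52 inches.

32/3.5 = 9.143 sts per in.
M: 180 / 9.143 = 19.688 → 19.69 in.
XL: 199 / 9.143 = 21.766 → 21.77 in.
2XL: 215 / 9.143 = 23.516 → 23.52 in.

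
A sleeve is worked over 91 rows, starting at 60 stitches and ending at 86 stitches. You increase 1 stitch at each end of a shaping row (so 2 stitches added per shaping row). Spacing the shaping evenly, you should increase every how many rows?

Stitches to add: |86 − 60| = 26.
Shaping rows needed: 26 / 2 = 13.
91 rows / 13 = every 7 rows.

Increase every 7th row.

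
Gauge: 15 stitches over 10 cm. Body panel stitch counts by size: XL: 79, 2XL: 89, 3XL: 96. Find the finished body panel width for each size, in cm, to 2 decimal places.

XL 52.67 cm; 2XL 59.33 cm; 3XL 64.00 cm.

15/10 = 1.5 sts per cm.
XL: 79 / 1.5 = 52.667 → 52.67 cm.
2XL: 89 / 1.5 = 59.333 → 59.33 cm.
3XL: 96 / 1.5 = 64.000 → 64.00 cm.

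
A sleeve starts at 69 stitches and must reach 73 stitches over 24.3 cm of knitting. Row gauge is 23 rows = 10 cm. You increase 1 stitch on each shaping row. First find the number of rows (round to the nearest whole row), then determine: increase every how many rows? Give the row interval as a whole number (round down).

Rows = 24.3 × 2.3 = 55.9 → 56 rows.
Stitches to add: 4 → 4 shaping rows (at 1 st each).
56 / 4 = 14.00 → every 14 rows.

Increase every 14th row.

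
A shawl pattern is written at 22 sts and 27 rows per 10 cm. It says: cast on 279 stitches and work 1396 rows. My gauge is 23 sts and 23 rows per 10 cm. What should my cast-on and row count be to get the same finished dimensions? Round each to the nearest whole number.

Stitches: 279 × 23/22 = 291.68 → 292.
Rows: 1396 × 23/27 = 1189.19 → 1189.

Cast on 292 stitches; work 1189 rows.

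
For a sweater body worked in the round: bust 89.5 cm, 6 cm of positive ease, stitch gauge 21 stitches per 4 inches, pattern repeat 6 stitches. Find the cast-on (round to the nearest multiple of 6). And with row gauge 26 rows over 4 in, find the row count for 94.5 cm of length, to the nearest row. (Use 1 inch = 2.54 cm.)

Finished = 89.5 + 6 = 95.5 cm.
95.5 cm × 1/2.54 = 37.60 inches.
21/4 = 5.25 sts per in; 37.60 × 5.25 = 197.39 sts.
Nearest multiple of 6 → 198.
94.5 cm = 37.20 inches; × 6.5 = 241.83 → 242 rows.

Cast on 198 stitches; work 242 rows.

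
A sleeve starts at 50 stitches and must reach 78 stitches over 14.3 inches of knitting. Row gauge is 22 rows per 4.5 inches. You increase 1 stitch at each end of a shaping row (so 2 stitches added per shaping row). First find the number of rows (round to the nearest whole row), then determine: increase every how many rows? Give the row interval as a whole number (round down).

Rows = 14.3 × 4.889 = 69.9 → 70 rows.
Stitches to add: 28 → 14 shaping rows (at 2 st each).
70 / 14 = 5.00 → every 5 rows.

Increase every 5th row.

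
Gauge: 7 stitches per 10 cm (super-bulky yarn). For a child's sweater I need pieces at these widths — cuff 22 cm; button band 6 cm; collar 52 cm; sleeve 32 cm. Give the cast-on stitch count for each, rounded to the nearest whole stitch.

Rate = 7/10 = 0.7 sts per cm.
cuff: 22 × 0.7 = 15.40 → 15.
button band: 6 × 0.7 = 4.20 → 4.
collar: 52 × 0.7 = 36.40 → 36.
sleeve: 32 × 0.7 = 22.40 → 22.

cuff 15; button band 4; collar 36; sleeve 22.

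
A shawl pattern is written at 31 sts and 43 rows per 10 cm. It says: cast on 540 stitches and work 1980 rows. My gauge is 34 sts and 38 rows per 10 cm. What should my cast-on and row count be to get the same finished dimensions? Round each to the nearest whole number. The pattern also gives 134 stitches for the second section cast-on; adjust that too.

Stitches: 540 × 34/31 = 592.26 → 592.
Rows: 1980 × 38/43 = 1749.77 → 1750.
second section cast-on: 134 × 34/31 = 146.97 → 147.

Cast on 592 stitches; work 1750 rows; second section cast-on 147 stitches.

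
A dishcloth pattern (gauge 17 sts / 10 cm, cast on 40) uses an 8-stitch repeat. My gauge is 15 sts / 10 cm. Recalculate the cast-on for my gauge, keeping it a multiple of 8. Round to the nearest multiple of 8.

40 × 15 / 17 = 35.29.
Nearest multiple of 8: 32.

CO 32 sts.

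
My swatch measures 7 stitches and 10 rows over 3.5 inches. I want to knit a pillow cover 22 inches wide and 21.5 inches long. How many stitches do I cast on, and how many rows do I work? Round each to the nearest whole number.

Stitch gauge = 7/3.5 = 2 sts/in; 22 × 2 = 44.00 → 44 sts.
Row gauge = 10/3.5 = 2.857 rows/in; 21.5 × 2.857 = 61.43 → 61 rows.

Cast on 44 stitches and work 61 rows.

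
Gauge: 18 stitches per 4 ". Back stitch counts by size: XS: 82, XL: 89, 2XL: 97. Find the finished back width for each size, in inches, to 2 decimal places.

XS 18.22 inches; XL 19.78 inches; 2XL 21.56 inches.

18/4 = 4.5 sts per in.
XS: 82 / 4.5 = 18.222 → 18.22 in.
XL: 89 / 4.5 = 19.778 → 19.78 in.
2XL: 97 / 4.5 = 21.556 → 21.56 in.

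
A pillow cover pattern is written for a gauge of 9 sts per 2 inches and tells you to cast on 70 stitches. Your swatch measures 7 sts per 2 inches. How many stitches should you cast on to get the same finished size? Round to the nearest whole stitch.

Scale factor = 7 / 9 = 0.778.
70 × 7 / 9 = 54.44 sts.
→ 54 sts.

CO 54 sts.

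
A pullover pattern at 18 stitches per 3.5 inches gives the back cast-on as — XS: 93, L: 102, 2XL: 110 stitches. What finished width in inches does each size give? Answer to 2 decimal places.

XS 18.08 inches; L 19.83 inches; 2XL 21.39 inches.

18/3.5 = 5.143 sts per in.
XS: 93 / 5.143 = 18.083 → 18.08 in.
L: 102 / 5.143 = 19.833 → 19.83 in.
2XL: 110 / 5.143 = 21.389 → 21.39 in.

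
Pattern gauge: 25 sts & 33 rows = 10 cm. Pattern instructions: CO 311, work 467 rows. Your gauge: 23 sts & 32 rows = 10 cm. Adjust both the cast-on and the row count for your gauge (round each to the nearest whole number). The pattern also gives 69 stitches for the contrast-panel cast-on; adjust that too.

Cast on 286 stitches; work 453 rows; contrast-panel cast-on 63 stitches.

Stitches: 311 × 23/25 = 286.12 → 286.
Rows: 467 × 32/33 = 452.85 → 453.
contrast-panel cast-on: 69 × 23/25 = 63.48 → 63.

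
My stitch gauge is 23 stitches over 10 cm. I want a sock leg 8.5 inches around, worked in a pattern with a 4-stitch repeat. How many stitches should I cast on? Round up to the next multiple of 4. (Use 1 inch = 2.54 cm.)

CO 52 sts.

8.5 in = 8.5 × 2.54 = 21.59 cm.
23 / 10 = 2.3 sts/cm.
21.59 × 2.3 = 49.66 sts.
→ 52.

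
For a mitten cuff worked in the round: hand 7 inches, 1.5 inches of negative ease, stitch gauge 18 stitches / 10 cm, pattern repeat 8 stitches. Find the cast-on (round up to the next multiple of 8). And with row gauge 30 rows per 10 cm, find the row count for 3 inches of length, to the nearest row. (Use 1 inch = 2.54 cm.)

Finished = 7 − 1.5 = 5.5 inches.
5.5 inches × 2.54 = 13.97 cm.
18/10 = 1.8 sts per cm; 13.97 × 1.8 = 25.15 sts.
Next multiple of 8 → 32.
3 inches = 7.62 cm; × 3 = 22.86 → 23 rows.

Cast on 32 stitches; work 23 rows.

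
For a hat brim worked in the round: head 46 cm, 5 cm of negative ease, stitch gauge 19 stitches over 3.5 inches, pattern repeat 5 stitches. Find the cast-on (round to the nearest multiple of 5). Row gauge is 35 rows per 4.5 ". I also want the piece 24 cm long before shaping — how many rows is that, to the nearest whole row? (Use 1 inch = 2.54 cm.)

Cast on 90 stitches; work 73 rows.

Finished = 46 − 5 = 41 cm.
41 cm × 1/2.54 = 16.14 inches.
19/3.5 = 5.429 sts per in; 16.14 × 5.429 = 87.63 sts.
Nearest multiple of 5 → 90.
24 cm = 9.45 inches; × 7.778 = 73.49 → 73 rows.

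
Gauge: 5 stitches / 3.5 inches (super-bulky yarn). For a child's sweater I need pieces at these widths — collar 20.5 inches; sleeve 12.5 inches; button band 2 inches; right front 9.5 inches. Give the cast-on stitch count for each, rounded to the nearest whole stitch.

Rate = 5/3.5 = 1.429 sts per in.
collar: 20.5 × 1.429 = 29.29 → 29.
sleeve: 12.5 × 1.429 = 17.86 → 18.
button band: 2 × 1.429 = 2.86 → 3.
right front: 9.5 × 1.429 = 13.57 → 14.

collar 29; sleeve 18; button band 3; right front 14.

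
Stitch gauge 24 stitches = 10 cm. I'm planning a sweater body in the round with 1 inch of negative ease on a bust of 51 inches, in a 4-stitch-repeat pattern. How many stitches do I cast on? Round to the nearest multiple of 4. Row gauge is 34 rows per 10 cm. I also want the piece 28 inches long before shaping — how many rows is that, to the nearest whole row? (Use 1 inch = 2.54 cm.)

Cast on 304 stitches; work 242 rows.

Finished = 51 − 1 = 50 inches.
50 inches × 2.54 = 127.00 cm.
24/10 = 2.4 sts per cm; 127.00 × 2.4 = 304.80 sts.
Nearest multiple of 4 → 304.
28 inches = 71.12 cm; × 3.4 = 241.81 → 242 rows.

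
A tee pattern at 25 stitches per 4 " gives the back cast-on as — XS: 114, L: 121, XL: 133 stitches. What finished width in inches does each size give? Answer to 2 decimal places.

XS 18.24 inches; L 19.36 inches; XL 21.28 inches.

25/4 = 6.25 sts per in.
XS: 114 / 6.25 = 18.240 → 18.24 in.
L: 121 / 6.25 = 19.360 → 19.36 in.
XL: 133 / 6.25 = 21.280 → 21.28 in.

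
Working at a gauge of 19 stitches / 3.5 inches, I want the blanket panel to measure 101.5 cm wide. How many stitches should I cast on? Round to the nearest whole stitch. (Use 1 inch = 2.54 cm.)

101.5 cm = 39.96 in.
19 stitches / 3.5 in = 5.429 stitches per inch.
39.96 × 5.429 = 216.93 stitches.
Round to nearest → 217.

Cast on 217 stitches.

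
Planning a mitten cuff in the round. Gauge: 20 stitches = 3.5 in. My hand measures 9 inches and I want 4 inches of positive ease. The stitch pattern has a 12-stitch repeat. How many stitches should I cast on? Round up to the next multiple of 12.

Cast on 84 stitches.

Finished = 9 + 4 = 13 inches.
20 / 3.5 = 5.714 sts/in.
13 × 5.714 = 74.29 sts.
Next multiple of 12: 84.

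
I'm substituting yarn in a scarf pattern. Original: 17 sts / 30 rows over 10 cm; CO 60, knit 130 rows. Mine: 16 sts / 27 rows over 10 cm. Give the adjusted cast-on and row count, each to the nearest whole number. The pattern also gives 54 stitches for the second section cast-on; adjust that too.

Cast on 56 stitches; work 117 rows; second section cast-on 51 stitches.

Stitches: 60 × 16/17 = 56.47 → 56.
Rows: 130 × 27/30 = 117.00 → 117.
second section cast-on: 54 × 16/17 = 50.82 → 51.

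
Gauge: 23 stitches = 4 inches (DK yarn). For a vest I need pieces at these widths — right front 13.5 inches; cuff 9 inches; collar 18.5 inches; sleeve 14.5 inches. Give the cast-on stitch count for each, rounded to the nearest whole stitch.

Rate = 23/4 = 5.75 sts per in.
right front: 13.5 × 5.75 = 77.62 → 78.
cuff: 9 × 5.75 = 51.75 → 52.
collar: 18.5 × 5.75 = 106.38 → 106.
sleeve: 14.5 × 5.75 = 83.38 → 83.

right front 78; cuff 52; collar 106; sleeve 83.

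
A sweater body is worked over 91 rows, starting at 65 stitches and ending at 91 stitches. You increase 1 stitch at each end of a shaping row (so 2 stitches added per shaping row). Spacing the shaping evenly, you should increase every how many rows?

Stitches to add: |91 − 65| = 26.
Shaping rows needed: 26 / 2 = 13.
91 rows / 13 = every 7 rows.

Increase every 7th row.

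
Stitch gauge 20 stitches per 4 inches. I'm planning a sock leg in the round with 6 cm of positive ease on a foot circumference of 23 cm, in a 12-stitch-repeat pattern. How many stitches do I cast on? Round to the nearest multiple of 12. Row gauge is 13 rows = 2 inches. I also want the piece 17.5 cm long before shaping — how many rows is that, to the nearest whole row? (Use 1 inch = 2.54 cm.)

Cast on 60 stitches; work 45 rows.

Finished = 23 + 6 = 29 cm.
29 cm × 1/2.54 = 11.42 inches.
20/4 = 5 sts per in; 11.42 × 5 = 57.09 sts.
Nearest multiple of 12 → 60.
17.5 cm = 6.89 inches; × 6.5 = 44.78 → 45 rows.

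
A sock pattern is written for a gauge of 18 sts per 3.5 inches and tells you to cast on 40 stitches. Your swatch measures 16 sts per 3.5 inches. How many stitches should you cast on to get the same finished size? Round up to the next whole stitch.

Scale factor = 16 / 18 = 0.889.
40 × 16 / 18 = 35.56 sts.
→ 36 sts.

Cast on 36 stitches.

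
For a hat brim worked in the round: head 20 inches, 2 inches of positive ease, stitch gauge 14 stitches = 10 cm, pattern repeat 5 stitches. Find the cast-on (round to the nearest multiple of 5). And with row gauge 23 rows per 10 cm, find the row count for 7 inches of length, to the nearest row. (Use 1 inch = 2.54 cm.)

Cast on 80 stitches; work 41 rows.

Finished = 20 + 2 = 22 inches.
22 inches × 2.54 = 55.88 cm.
14/10 = 1.4 sts per cm; 55.88 × 1.4 = 78.23 sts.
Nearest multiple of 5 → 80.
7 inches = 17.78 cm; × 2.3 = 40.89 → 41 rows.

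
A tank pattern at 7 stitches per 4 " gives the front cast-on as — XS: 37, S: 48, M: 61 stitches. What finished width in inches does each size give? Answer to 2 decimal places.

XS 21.14 inches; S 27.43 inches; M 34.86 inches.

7/4 = 1.75 sts per in.
XS: 37 / 1.75 = 21.143 → 21.14 in.
S: 48 / 1.75 = 27.429 → 27.43 in.
M: 61 / 1.75 = 34.857 → 34.86 in.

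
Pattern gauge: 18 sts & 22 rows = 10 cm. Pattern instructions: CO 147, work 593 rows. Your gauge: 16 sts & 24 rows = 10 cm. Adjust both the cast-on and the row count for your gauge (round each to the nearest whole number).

Cast on 131 stitches; work 647 rows.

Stitches: 147 × 16/18 = 130.67 → 131.
Rows: 593 × 24/22 = 646.91 → 647.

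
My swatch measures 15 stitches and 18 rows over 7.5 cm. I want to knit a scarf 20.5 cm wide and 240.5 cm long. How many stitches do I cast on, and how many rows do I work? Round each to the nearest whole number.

Stitch gauge = 15/7.5 = 2 sts/cm; 20.5 × 2 = 41.00 → 41 sts.
Row gauge = 18/7.5 = 2.4 rows/cm; 240.5 × 2.4 = 577.20 → 577 rows.

Cast on 41 stitches and work 577 rows.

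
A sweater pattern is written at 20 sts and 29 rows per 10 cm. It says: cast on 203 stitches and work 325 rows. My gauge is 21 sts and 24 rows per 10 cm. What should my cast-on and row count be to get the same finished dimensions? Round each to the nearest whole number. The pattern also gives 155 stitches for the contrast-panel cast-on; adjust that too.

Cast on 213 stitches; work 269 rows; contrast-panel cast-on 163 stitches.

Stitches: 203 × 21/20 = 213.15 → 213.
Rows: 325 × 24/29 = 268.97 → 269.
contrast-panel cast-on: 155 × 21/20 = 162.75 → 163.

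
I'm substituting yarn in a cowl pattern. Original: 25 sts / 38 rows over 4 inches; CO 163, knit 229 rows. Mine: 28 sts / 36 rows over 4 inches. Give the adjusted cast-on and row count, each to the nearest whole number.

Stitches: 163 × 28/25 = 182.56 → 183.
Rows: 229 × 36/38 = 216.95 → 217.

Cast on 183 stitches; work 217 rows.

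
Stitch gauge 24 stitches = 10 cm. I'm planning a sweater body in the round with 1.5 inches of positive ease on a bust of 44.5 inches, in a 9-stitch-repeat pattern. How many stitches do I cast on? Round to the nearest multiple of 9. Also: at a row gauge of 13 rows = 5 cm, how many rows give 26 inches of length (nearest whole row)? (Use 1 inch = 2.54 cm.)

Cast on 279 stitches; work 172 rows.

Finished = 44.5 + 1.5 = 46 inches.
46 inches × 2.54 = 116.84 cm.
24/10 = 2.4 sts per cm; 116.84 × 2.4 = 280.42 sts.
Nearest multiple of 9 → 279.
26 inches = 66.04 cm; × 2.6 = 171.70 → 172 rows.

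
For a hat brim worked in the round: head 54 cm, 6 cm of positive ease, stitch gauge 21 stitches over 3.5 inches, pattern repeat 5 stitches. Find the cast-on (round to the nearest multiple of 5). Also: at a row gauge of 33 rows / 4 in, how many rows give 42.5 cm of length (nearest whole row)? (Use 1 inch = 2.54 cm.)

Cast on 140 stitches; work 138 rows.

Finished = 54 + 6 = 60 cm.
60 cm × 1/2.54 = 23.62 inches.
21/3.5 = 6 sts per in; 23.62 × 6 = 141.73 sts.
Nearest multiple of 5 → 140.
42.5 cm = 16.73 inches; × 8.25 = 138.04 → 138 rows.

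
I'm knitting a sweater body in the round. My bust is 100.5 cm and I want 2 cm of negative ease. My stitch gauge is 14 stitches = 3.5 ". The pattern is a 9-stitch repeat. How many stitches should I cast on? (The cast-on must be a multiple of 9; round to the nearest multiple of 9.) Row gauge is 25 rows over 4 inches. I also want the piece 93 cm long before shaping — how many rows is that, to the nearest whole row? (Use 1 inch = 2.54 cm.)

Cast on 153 stitches; work 229 rows.

Finished = 100.5 − 2 = 98.5 cm.
98.5 cm × 1/2.54 = 38.78 inches.
14/3.5 = 4 sts per in; 38.78 × 4 = 155.12 sts.
Nearest multiple of 9 → 153.
93 cm = 36.61 inches; × 6.25 = 228.84 → 229 rows.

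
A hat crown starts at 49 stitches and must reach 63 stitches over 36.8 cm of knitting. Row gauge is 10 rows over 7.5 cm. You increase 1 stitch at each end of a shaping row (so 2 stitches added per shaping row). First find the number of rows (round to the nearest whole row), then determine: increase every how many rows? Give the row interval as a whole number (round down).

Increase every 7th row.

Rows = 36.8 × 1.333 = 49.1 → 49 rows.
Stitches to add: 14 → 7 shaping rows (at 2 st each).
49 / 7 = 7.00 → every 7 rows.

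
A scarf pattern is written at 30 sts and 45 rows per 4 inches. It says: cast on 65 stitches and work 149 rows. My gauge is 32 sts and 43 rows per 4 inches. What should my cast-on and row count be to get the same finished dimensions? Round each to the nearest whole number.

Stitches: 65 × 32/30 = 69.33 → 69.
Rows: 149 × 43/45 = 142.38 → 142.

Cast on 69 stitches; work 142 rows.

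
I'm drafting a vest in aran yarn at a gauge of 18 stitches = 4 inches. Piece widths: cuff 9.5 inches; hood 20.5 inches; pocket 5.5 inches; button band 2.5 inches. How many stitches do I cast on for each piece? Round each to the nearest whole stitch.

cuff 43; hood 92; pocket 25; button band 11.

Rate = 18/4 = 4.5 sts per in.
cuff: 9.5 × 4.5 = 42.75 → 43.
hood: 20.5 × 4.5 = 92.25 → 92.
pocket: 5.5 × 4.5 = 24.75 → 25.
button band: 2.5 × 4.5 = 11.25 → 11.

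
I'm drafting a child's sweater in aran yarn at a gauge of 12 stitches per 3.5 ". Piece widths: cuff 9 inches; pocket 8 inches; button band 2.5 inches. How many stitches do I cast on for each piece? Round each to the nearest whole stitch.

Rate = 12/3.5 = 3.429 sts per in.
cuff: 9 × 3.429 = 30.86 → 31.
pocket: 8 × 3.429 = 27.43 → 27.
button band: 2.5 × 3.429 = 8.57 → 9.

cuff 31; pocket 27; button band 9.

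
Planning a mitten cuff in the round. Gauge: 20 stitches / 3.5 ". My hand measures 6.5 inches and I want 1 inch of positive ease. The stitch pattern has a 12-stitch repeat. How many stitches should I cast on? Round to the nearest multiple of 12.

CO 48 sts.

Finished = 6.5 + 1 = 7.5 inches.
20 / 3.5 = 5.714 sts/in.
7.5 × 5.714 = 42.86 sts.
Nearest multiple of 12: 48.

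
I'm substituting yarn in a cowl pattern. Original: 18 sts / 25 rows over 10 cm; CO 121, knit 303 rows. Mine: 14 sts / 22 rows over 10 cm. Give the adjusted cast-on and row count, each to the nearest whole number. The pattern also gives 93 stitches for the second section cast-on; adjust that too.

Cast on 94 stitches; work 267 rows; second section cast-on 72 stitches.

Stitches: 121 × 14/18 = 94.11 → 94.
Rows: 303 × 22/25 = 266.64 → 267.
second section cast-on: 93 × 14/18 = 72.33 → 72.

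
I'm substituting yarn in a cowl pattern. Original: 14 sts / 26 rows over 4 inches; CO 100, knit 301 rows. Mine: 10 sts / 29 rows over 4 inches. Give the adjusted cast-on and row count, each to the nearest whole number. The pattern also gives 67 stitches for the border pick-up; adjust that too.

Cast on 71 stitches; work 336 rows; border pick-up 48 stitches.

Stitches: 100 × 10/14 = 71.43 → 71.
Rows: 301 × 29/26 = 335.73 → 336.
border pick-up: 67 × 10/14 = 47.86 → 48.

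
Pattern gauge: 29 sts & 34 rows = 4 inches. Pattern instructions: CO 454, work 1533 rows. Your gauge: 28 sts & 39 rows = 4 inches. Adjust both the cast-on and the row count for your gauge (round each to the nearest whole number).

Cast on 438 stitches; work 1758 rows.

Stitches: 454 × 28/29 = 438.34 → 438.
Rows: 1533 × 39/34 = 1758.44 → 1758.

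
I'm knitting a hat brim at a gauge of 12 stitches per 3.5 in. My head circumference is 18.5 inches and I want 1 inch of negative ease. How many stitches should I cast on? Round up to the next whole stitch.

Cast on 60 stitches.

Finished = 18.5 − 1 = 17.5 in.
12 / 3.5 = 3.429 sts per inch.
17.50 × 3.429 = 60.00 sts.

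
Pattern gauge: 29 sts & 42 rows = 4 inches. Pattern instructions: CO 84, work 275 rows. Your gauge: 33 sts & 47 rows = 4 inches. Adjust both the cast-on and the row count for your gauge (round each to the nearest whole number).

Cast on 96 stitches; work 308 rows.

Stitches: 84 × 33/29 = 95.59 → 96.
Rows: 275 × 47/42 = 307.74 → 308.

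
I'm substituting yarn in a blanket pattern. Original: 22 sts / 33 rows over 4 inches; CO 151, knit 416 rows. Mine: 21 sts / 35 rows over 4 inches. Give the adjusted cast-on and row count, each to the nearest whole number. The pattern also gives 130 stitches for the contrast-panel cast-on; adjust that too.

Cast on 144 stitches; work 441 rows; contrast-panel cast-on 124 stitches.

Stitches: 151 × 21/22 = 144.14 → 144.
Rows: 416 × 35/33 = 441.21 → 441.
contrast-panel cast-on: 130 × 21/22 = 124.09 → 124.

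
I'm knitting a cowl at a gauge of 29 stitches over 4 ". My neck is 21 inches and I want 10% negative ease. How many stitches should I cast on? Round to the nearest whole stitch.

Finished = 21 × 0.90 = 18.90 in.
29 / 4 = 7.25 sts per inch.
18.90 × 7.25 = 137.03 sts.
→ 137 sts.

137 stitches.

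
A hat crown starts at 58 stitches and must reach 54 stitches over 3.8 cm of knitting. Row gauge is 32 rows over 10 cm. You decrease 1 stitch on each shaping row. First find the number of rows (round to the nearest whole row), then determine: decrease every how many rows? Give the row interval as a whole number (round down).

Rows = 3.8 × 3.2 = 12.2 → 12 rows.
Stitches to remove: 4 → 4 shaping rows (at 1 st each).
12 / 4 = 3.00 → every 3 rows.

Decrease every 3rd row.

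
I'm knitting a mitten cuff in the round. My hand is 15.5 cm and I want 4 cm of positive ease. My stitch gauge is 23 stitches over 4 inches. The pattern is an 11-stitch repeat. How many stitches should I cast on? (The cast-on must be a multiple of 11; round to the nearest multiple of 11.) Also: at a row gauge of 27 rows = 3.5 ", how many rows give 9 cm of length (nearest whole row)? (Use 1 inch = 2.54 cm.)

Cast on 44 stitches; work 27 rows.

Finished = 15.5 + 4 = 19.5 cm.
19.5 cm × 1/2.54 = 7.68 inches.
23/4 = 5.75 sts per in; 7.68 × 5.75 = 44.14 sts.
Nearest multiple of 11 → 44.
9 cm = 3.54 inches; × 7.714 = 27.33 → 27 rows.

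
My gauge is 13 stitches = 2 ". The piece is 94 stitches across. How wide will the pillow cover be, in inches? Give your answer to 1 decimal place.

14.5 inches.

13 stitches / 2 inch = 6.5 stitches per inch.
94 / 6.5 = 14.46 inches.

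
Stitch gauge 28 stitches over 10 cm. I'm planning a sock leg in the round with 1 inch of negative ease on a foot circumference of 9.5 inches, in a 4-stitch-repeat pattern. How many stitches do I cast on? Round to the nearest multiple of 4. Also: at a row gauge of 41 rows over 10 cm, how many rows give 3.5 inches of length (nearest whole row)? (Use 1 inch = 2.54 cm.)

Finished = 9.5 − 1 = 8.5 inches.
8.5 inches × 2.54 = 21.59 cm.
28/10 = 2.8 sts per cm; 21.59 × 2.8 = 60.45 sts.
Nearest multiple of 4 → 60.
3.5 inches = 8.89 cm; × 4.1 = 36.45 → 36 rows.

Cast on 60 stitches; work 36 rows.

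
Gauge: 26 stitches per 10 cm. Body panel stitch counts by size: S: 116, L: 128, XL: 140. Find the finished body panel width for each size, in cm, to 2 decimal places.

S 44.62 cm; L 49.23 cm; XL 53.85 cm.

26/10 = 2.6 sts per cm.
S: 116 / 2.6 = 44.615 → 44.62 cm.
L: 128 / 2.6 = 49.231 → 49.23 cm.
XL: 140 / 2.6 = 53.846 → 53.85 cm.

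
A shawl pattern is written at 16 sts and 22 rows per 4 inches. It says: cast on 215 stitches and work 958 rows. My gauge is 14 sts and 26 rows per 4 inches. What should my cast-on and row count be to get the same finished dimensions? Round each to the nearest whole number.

Stitches: 215 × 14/16 = 188.12 → 188.
Rows: 958 × 26/22 = 1132.18 → 1132.

Cast on 188 stitches; work 1132 rows.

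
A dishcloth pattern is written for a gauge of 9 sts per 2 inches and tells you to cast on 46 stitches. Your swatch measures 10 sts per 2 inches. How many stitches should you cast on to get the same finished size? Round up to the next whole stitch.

CO 52 sts.

Scale factor = 10 / 9 = 1.111.
46 × 10 / 9 = 51.11 sts.
→ 52 sts.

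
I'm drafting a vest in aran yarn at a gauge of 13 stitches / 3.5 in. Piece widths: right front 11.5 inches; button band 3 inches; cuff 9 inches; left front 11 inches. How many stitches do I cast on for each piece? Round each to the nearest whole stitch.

Rate = 13/3.5 = 3.714 sts per in.
right front: 11.5 × 3.714 = 42.71 → 43.
button band: 3 × 3.714 = 11.14 → 11.
cuff: 9 × 3.714 = 33.43 → 33.
left front: 11 × 3.714 = 40.86 → 41.

right front 43; button band 11; cuff 33; left front 41.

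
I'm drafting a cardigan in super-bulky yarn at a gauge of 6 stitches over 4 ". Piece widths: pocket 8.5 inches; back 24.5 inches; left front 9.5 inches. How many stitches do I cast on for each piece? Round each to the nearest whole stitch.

Rate = 6/4 = 1.5 sts per in.
pocket: 8.5 × 1.5 = 12.75 → 13.
back: 24.5 × 1.5 = 36.75 → 37.
left front: 9.5 × 1.5 = 14.25 → 14.

pocket 13; back 37; left front 14.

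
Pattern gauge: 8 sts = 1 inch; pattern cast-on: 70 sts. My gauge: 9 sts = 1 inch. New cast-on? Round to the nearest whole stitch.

CO 79 sts.

Scale factor = 9 / 8 = 1.125.
70 × 9 / 8 = 78.75 sts.
→ 79 sts.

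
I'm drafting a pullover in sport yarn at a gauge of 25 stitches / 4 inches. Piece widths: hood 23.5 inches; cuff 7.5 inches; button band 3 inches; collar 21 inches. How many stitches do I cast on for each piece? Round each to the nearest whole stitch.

Rate = 25/4 = 6.25 sts per in.
hood: 23.5 × 6.25 = 146.88 → 147.
cuff: 7.5 × 6.25 = 46.88 → 47.
button band: 3 × 6.25 = 18.75 → 19.
collar: 21 × 6.25 = 131.25 → 131.

hood 147; cuff 47; button band 19; collar 131.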